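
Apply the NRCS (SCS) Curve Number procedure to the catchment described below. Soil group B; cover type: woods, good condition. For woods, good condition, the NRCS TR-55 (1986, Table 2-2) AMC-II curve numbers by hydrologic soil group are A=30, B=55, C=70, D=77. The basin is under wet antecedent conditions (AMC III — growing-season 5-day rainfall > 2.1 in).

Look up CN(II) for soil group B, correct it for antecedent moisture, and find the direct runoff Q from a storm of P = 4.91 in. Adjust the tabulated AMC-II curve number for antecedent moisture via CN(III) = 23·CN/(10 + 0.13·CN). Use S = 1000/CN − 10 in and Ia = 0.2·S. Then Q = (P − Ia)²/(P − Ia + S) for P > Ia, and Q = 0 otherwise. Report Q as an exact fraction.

NRCS table: woods, good condition, soil group B → CN(II) = 55
CN(III) from CN(II)=55: (23·55)/(10 + 0.13·55) = 25300/343 ≈ 73.761
Retention S: 1000/CN − 10 with CN=73.761 → S = 900/253 ≈ 3.557 in
Initial abstraction Ia = S/5 = (900/253)/5 = 180/253 ≈ 0.711 in
P − Ia = 4.910 − 0.711 = 106223/25300 ≈ 4.199 in (> 0, runoff occurs)
Runoff Q = (P−Ia)²/(P−Ia+S) = (4.199)²/(4.199+3.557) = 11283325729/4964441900 ≈ 2.273 in

Q = 11283325729/4964441900 in ≈ 2.273 in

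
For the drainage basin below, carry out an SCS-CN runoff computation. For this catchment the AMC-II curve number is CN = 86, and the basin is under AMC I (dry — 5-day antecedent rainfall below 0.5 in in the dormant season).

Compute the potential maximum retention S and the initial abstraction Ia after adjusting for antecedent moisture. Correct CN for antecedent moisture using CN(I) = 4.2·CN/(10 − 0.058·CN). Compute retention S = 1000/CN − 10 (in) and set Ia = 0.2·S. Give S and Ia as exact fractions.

Adjust CN=86 to AMC I: 4.2·86/(10 − 0.058·86) → (1806/5) ÷ (1253/250) = 12900/179 ≈ 72.067
S = 1000/(12900/179) − 10 = 500/129 in ≈ 3.876 in
Initial abstraction Ia = S/5 = (500/129)/5 = 100/129 ≈ 0.775 in

S = 500/129 in ≈ 3.876 in; Ia = 100/129 in ≈ 0.775 in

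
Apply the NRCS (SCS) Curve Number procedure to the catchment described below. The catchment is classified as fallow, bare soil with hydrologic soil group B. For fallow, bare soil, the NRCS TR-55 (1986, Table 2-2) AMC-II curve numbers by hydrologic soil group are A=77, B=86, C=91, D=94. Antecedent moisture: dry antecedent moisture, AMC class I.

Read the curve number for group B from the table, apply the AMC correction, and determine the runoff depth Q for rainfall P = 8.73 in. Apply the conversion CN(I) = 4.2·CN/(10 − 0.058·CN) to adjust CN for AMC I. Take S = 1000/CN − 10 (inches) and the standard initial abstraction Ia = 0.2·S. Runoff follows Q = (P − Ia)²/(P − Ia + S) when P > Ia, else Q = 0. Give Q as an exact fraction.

Q = 10530248689/1968759300 in ≈ 5.349 in

NRCS table: fallow, bare soil, soil group B → CN(II) = 86
Dry (AMC I): CN(I) = 4.2·86/(10 − 0.058·86) = (1806/5)/(1253/250) = 12900/179 ≈ 72.067
S = 1000/(12900/179) − 10 = 500/129 in ≈ 3.876 in
Initial abstraction Ia = S/5 = (500/129)/5 = 100/129 ≈ 0.775 in
P − Ia = 8.730 − 0.775 = 102617/12900 ≈ 7.955 in (> 0, runoff occurs)
Q: (102617/12900)² ÷ (152617/12900) = 10530248689/1968759300 in (≈ 5.349 in)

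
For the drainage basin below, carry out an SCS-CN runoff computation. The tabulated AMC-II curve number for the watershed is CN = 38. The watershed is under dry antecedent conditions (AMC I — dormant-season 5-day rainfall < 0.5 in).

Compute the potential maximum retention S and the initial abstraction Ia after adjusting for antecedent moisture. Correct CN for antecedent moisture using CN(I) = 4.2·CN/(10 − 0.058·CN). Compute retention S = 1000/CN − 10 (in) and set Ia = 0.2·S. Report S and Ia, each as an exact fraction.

Dry (AMC I): CN(I) = 4.2·38/(10 − 0.058·38) = (798/5)/(1949/250) = 39900/1949 ≈ 20.472
Max retention: S = 1000/(39900/1949) − 10 = 15500/399 in (≈ 38.847 in)
Initial abstraction Ia = S/5 = (15500/399)/5 = 3100/399 ≈ 7.769 in

S = 15500/399 in ≈ 38.847 in; Ia = 3100/399 in ≈ 7.769 in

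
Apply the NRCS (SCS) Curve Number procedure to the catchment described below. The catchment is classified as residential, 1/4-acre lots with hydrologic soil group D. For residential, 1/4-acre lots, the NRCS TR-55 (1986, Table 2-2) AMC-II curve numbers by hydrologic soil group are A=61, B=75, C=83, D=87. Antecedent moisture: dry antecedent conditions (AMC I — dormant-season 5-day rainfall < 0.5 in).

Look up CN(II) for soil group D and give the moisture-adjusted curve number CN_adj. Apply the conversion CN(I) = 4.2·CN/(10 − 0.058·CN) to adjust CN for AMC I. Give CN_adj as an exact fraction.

CN_adj = 182700/2477 ≈ 73.759

NRCS table: residential, 1/4-acre lots, soil group D → CN(II) = 87
Adjust CN=87 to AMC I: 4.2·87/(10 − 0.058·87) → (1827/5) ÷ (2477/500) = 182700/2477 ≈ 73.759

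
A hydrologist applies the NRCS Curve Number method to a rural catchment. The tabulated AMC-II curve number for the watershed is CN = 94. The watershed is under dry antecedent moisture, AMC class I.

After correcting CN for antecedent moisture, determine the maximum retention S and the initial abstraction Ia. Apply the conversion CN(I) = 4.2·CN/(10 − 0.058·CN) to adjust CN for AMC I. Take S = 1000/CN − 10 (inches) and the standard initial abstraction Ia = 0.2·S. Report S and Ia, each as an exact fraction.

CN(I) from CN(II)=94: (4.2·94)/(10 − 0.058·94) = 32900/379 ≈ 86.807
Max retention: S = 1000/(32900/379) − 10 = 500/329 in (≈ 1.520 in)
Ia = 0.2S: 0.2·1.520 = 0.304 in (exactly 100/329)

S = 500/329 in ≈ 1.520 in; Ia = 100/329 in ≈ 0.304 in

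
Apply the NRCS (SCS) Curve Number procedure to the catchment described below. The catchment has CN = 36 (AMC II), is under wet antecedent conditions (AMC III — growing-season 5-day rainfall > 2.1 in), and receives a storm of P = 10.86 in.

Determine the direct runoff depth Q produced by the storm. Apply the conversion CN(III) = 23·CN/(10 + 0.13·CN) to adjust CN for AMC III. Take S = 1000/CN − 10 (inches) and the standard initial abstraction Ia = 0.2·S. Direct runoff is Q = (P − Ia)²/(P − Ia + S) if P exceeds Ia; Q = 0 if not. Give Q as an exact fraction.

Q = 9293152801/1825750350 in ≈ 5.090 in

CN(III) from CN(II)=36: (23·36)/(10 + 0.13·36) = 20700/367 ≈ 56.403
Retention S: 1000/CN − 10 with CN=56.403 → S = 1600/207 ≈ 7.729 in
Ia = 0.2·(1600/207) = 320/207 in ≈ 1.546 in
P − Ia = 10.860 − 1.546 = 96401/10350 ≈ 9.314 in (> 0, runoff occurs)
Q: (96401/10350)² ÷ (176401/10350) = 9293152801/1825750350 in (≈ 5.090 in)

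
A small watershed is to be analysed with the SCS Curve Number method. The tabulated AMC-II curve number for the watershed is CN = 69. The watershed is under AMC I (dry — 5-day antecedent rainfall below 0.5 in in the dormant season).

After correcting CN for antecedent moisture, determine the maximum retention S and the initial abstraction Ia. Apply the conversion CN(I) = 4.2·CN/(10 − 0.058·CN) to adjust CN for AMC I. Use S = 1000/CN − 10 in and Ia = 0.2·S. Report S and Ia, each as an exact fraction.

S = 15500/1449 in ≈ 10.697 in; Ia = 3100/1449 in ≈ 2.139 in

CN(I) from CN(II)=69: (4.2·69)/(10 − 0.058·69) = 144900/2999 ≈ 48.316
Max retention: S = 1000/(144900/2999) − 10 = 15500/1449 in (≈ 10.697 in)
Ia = 0.2·(15500/1449) = 3100/1449 in ≈ 2.139 in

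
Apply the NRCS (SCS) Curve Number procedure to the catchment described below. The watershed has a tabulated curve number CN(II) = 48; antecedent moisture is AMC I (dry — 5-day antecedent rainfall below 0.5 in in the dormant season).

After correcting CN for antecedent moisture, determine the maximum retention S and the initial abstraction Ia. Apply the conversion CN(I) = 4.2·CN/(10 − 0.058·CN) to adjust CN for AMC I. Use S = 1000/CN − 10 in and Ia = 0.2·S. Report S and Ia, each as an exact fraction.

S = 1625/63 in ≈ 25.794 in; Ia = 325/63 in ≈ 5.159 in

Adjust CN=48 to AMC I: 4.2·48/(10 − 0.058·48) → (1008/5) ÷ (902/125) = 12600/451 ≈ 27.938
Max retention: S = 1000/(12600/451) − 10 = 1625/63 in (≈ 25.794 in)
Initial abstraction Ia = S/5 = (1625/63)/5 = 325/63 ≈ 5.159 in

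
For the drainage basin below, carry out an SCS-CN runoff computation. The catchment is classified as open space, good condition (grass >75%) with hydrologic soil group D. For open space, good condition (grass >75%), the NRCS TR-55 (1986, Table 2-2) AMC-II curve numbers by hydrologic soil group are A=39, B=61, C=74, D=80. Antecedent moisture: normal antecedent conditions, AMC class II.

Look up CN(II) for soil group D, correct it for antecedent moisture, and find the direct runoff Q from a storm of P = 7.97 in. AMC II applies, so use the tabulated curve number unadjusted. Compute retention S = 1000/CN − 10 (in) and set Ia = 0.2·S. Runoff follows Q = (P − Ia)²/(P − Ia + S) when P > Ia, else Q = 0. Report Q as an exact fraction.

NRCS table: open space, good condition (grass >75%), soil group D → CN(II) = 80
AMC II — tabulated CN = 80 applies directly.
Max retention: S = 1000/80 − 10 = 5/2 in (≈ 2.500 in)
Initial abstraction Ia = S/5 = (5/2)/5 = 1/2 ≈ 0.500 in
Excess rainfall: 7.970 − 0.500 = 7.470 in; P > Ia so Q > 0
Q: (747/100)² ÷ (997/100) = 558009/99700 in (≈ 5.597 in)

Q = 558009/99700 in ≈ 5.597 in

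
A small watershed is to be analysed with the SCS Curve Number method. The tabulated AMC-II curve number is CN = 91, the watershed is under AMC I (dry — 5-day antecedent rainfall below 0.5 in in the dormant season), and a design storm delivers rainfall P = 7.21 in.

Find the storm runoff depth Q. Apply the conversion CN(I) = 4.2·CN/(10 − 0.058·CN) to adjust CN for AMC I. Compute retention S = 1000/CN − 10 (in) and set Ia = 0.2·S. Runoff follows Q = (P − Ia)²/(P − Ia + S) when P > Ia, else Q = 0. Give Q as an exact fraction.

Q = 184278742729/36899944900 in ≈ 4.994 in

Dry (AMC I): CN(I) = 4.2·91/(10 − 0.058·91) = (1911/5)/(2361/500) = 63700/787 ≈ 80.940
Retention S: 1000/CN − 10 with CN=80.940 → S = 1500/637 ≈ 2.355 in
Ia = 0.2·(1500/637) = 300/637 in ≈ 0.471 in
Since P=7.210 > Ia=0.471: effective rainfall P−Ia = 429277/63700 in
Runoff Q = (P−Ia)²/(P−Ia+S) = (6.739)²/(6.739+2.355) = 184278742729/36899944900 ≈ 4.994 in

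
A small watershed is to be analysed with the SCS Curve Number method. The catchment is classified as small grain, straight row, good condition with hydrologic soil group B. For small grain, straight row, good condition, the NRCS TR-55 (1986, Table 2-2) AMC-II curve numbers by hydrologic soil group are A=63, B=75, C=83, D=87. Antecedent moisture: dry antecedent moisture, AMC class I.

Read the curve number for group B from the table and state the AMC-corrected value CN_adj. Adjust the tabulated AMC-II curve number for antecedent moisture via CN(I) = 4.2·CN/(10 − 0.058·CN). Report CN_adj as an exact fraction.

CN_adj = 6300/113 ≈ 55.752

NRCS table: small grain, straight row, good condition, soil group B → CN(II) = 75
CN(I) from CN(II)=75: (4.2·75)/(10 − 0.058·75) = 6300/113 ≈ 55.752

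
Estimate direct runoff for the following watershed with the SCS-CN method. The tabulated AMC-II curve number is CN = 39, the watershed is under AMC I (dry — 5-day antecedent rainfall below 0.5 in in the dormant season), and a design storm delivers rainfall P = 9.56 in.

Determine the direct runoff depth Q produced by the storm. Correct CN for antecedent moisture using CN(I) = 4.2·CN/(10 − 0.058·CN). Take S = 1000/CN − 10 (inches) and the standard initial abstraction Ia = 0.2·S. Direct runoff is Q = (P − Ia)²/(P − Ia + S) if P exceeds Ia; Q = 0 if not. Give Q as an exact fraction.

Q = 1869784081/16497546975 in ≈ 0.113 in

Dry (AMC I): CN(I) = 4.2·39/(10 − 0.058·39) = (819/5)/(3869/500) = 81900/3869 ≈ 21.168
S = 1000/(81900/3869) − 10 = 30500/819 in ≈ 37.241 in
Ia = 0.2S: 0.2·37.241 = 7.448 in (exactly 6100/819)
P − Ia = 9.560 − 7.448 = 43241/20475 ≈ 2.112 in (> 0, runoff occurs)
Runoff Q = (P−Ia)²/(P−Ia+S) = (2.112)²/(2.112+37.241) = 1869784081/16497546975 ≈ 0.113 in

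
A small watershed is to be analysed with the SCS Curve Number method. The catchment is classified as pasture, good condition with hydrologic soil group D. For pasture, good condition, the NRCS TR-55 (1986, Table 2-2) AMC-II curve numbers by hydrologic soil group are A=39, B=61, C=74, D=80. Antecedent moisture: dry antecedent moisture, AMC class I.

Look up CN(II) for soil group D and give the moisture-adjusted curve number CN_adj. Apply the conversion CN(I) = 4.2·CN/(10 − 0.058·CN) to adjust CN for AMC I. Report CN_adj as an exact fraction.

NRCS table: pasture, good condition, soil group D → CN(II) = 80
CN(I) from CN(II)=80: (4.2·80)/(10 − 0.058·80) = 4200/67 ≈ 62.687

CN_adj = 4200/67 ≈ 62.687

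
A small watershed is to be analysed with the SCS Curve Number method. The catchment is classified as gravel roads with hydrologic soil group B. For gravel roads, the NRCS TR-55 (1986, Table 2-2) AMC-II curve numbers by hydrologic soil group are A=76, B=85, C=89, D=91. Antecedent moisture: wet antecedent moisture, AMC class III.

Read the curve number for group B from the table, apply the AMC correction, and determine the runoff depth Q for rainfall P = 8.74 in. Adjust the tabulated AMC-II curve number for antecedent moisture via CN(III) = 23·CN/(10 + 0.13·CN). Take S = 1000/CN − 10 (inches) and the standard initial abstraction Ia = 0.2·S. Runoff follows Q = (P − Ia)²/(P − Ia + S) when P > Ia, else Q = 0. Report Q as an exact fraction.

Q = 28179329689/3575049850 in ≈ 7.882 in

NRCS table: gravel roads, soil group B → CN(II) = 85
Adjust CN=85 to AMC III: 23·85/(10 + 0.13·85) → 1955 ÷ (421/20) = 39100/421 ≈ 92.874
Max retention: S = 1000/(39100/421) − 10 = 300/391 in (≈ 0.767 in)
Ia = 0.2·(300/391) = 60/391 in ≈ 0.153 in
P − Ia = 8.740 − 0.153 = 167867/19550 ≈ 8.587 in (> 0, runoff occurs)
Runoff Q = (P−Ia)²/(P−Ia+S) = (8.587)²/(8.587+0.767) = 28179329689/3575049850 ≈ 7.882 in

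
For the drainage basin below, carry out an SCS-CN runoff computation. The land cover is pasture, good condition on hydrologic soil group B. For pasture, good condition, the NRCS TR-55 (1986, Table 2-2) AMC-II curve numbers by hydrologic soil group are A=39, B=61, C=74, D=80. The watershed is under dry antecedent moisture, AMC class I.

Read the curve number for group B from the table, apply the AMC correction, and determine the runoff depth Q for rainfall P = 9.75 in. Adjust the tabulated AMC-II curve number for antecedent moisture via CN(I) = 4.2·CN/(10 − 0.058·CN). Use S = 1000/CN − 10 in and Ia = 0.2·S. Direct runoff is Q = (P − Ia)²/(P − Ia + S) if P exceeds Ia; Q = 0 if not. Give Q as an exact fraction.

Q = 10090093/4920748 in ≈ 2.051 in

NRCS table: pasture, good condition, soil group B → CN(II) = 61
Dry (AMC I): CN(I) = 4.2·61/(10 − 0.058·61) = (1281/5)/(3231/500) = 42700/1077 ≈ 39.647
Max retention: S = 1000/(42700/1077) − 10 = 6500/427 in (≈ 15.222 in)
Ia = 0.2S: 0.2·15.222 = 3.044 in (exactly 1300/427)
Excess rainfall: 9.750 − 3.044 = 6.706 in; P > Ia so Q > 0
Q = (11453/1708)²/((11453/1708) + 6500/427) = (131171209/2917264)/(37453/1708) = 10090093/4920748 in ≈ 2.051 in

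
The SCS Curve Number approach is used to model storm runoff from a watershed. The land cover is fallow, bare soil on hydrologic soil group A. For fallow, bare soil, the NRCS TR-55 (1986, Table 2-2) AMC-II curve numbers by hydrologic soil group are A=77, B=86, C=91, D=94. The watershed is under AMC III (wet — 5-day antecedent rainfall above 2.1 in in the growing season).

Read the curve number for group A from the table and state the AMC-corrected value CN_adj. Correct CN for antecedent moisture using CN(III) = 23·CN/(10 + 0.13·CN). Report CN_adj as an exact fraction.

CN_adj = 7700/87 ≈ 88.506

NRCS table: fallow, bare soil, soil group A → CN(II) = 77
CN(III) from CN(II)=77: (23·77)/(10 + 0.13·77) = 7700/87 ≈ 88.506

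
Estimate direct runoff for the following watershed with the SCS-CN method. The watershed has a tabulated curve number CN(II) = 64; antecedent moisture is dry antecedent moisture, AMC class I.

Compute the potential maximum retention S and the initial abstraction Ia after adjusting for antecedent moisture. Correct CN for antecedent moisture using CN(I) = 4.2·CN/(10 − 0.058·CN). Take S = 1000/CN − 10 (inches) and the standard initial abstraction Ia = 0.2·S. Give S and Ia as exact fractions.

S = 375/28 in ≈ 13.393 in; Ia = 75/28 in ≈ 2.679 in

Adjust CN=64 to AMC I: 4.2·64/(10 − 0.058·64) → (1344/5) ÷ (786/125) = 5600/131 ≈ 42.748
Retention S: 1000/CN − 10 with CN=42.748 → S = 375/28 ≈ 13.393 in
Ia = 0.2·(375/28) = 75/28 in ≈ 2.679 in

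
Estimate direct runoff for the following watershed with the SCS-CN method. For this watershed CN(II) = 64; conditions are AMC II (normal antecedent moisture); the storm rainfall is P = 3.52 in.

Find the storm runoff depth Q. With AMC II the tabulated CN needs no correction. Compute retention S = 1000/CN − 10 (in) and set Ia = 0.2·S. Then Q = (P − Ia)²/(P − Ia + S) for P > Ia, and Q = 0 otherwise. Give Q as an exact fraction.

Average conditions: CN = 64 (no AMC adjustment).
Retention S: 1000/CN − 10 with CN=64.000 → S = 45/8 ≈ 5.625 in
Ia = 0.2·(45/8) = 9/8 in ≈ 1.125 in
P − Ia = 3.520 − 1.125 = 479/200 ≈ 2.395 in (> 0, runoff occurs)
Q: (479/200)² ÷ (401/50) = 229441/320800 in (≈ 0.715 in)

Q = 229441/320800 in ≈ 0.715 in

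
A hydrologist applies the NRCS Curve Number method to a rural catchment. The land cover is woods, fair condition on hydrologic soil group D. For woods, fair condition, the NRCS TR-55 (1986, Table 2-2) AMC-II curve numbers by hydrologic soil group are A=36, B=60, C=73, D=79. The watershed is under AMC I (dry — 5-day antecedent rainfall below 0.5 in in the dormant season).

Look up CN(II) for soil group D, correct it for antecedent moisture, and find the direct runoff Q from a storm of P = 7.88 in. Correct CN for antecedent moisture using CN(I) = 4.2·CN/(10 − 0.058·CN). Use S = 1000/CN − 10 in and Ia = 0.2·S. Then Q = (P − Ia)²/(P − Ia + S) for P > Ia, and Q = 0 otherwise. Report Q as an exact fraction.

NRCS table: woods, fair condition, soil group D → CN(II) = 79
Dry (AMC I): CN(I) = 4.2·79/(10 − 0.058·79) = (1659/5)/(2709/500) = 7900/129 ≈ 61.240
Max retention: S = 1000/(7900/129) − 10 = 500/79 in (≈ 6.329 in)
Ia = 0.2·(500/79) = 100/79 in ≈ 1.266 in
P − Ia = 7.880 − 1.266 = 13063/1975 ≈ 6.614 in (> 0, runoff occurs)
Runoff Q = (P−Ia)²/(P−Ia+S) = (6.614)²/(6.614+6.329) = 170641969/50486925 ≈ 3.380 in

Q = 170641969/50486925 in ≈ 3.380 in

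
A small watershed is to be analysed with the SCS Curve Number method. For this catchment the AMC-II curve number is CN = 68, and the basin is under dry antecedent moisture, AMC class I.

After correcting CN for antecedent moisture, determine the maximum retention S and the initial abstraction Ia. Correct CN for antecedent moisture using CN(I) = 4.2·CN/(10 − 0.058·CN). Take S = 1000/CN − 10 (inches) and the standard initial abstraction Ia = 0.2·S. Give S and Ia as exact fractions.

Adjust CN=68 to AMC I: 4.2·68/(10 − 0.058·68) → (1428/5) ÷ (757/125) = 35700/757 ≈ 47.160
S = 1000/(35700/757) − 10 = 4000/357 in ≈ 11.204 in
Initial abstraction Ia = S/5 = (4000/357)/5 = 800/357 ≈ 2.241 in

S = 4000/357 in ≈ 11.204 in; Ia = 800/357 in ≈ 2.241 in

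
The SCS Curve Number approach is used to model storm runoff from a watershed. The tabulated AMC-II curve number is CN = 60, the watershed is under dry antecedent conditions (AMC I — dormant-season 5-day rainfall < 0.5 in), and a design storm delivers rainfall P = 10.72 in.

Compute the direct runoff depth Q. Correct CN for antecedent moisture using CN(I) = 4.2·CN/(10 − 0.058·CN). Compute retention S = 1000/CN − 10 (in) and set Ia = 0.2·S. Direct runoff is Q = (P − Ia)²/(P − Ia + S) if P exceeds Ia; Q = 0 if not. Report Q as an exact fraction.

Q = 35307364/14523075 in ≈ 2.431 in

Dry (AMC I): CN(I) = 4.2·60/(10 − 0.058·60) = 252/(163/25) = 6300/163 ≈ 38.650
S = 1000/(6300/163) − 10 = 1000/63 in ≈ 15.873 in
Initial abstraction Ia = S/5 = (1000/63)/5 = 200/63 ≈ 3.175 in
Excess rainfall: 10.720 − 3.175 = 7.545 in; P > Ia so Q > 0
Q: (11884/1575)² ÷ (36884/1575) = 35307364/14523075 in (≈ 2.431 in)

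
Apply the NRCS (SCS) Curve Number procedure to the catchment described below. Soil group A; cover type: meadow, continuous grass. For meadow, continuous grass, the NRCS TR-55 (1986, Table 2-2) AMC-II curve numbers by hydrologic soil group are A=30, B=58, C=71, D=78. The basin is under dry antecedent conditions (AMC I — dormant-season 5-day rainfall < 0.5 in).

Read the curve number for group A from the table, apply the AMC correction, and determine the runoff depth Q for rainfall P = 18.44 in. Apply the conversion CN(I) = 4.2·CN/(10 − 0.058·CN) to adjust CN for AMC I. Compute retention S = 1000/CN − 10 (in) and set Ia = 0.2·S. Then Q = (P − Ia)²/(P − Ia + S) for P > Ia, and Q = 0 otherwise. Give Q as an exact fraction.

Q = 2719201/3183525 in ≈ 0.854 in

NRCS table: meadow, continuous grass, soil group A → CN(II) = 30
Dry (AMC I): CN(I) = 4.2·30/(10 − 0.058·30) = 126/(413/50) = 900/59 ≈ 15.254
S = 1000/(900/59) − 10 = 500/9 in ≈ 55.556 in
Ia = 0.2S: 0.2·55.556 = 11.111 in (exactly 100/9)
P − Ia = 18.440 − 11.111 = 1649/225 ≈ 7.329 in (> 0, runoff occurs)
Q = (1649/225)²/((1649/225) + 500/9) = (2719201/50625)/(14149/225) = 2719201/3183525 in ≈ 0.854 in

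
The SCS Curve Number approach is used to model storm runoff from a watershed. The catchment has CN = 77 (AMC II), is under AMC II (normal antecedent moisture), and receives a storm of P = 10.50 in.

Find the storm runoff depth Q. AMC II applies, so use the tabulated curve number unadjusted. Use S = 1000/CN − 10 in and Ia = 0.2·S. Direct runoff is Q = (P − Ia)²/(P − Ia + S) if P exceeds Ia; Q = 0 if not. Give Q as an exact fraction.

Average conditions: CN = 77 (no AMC adjustment).
Retention S: 1000/CN − 10 with CN=77.000 → S = 230/77 ≈ 2.987 in
Initial abstraction Ia = S/5 = (230/77)/5 = 46/77 ≈ 0.597 in
Since P=10.500 > Ia=0.597: effective rainfall P−Ia = 1525/154 in
Q: (1525/154)² ÷ (1985/154) = 465125/61138 in (≈ 7.608 in)

Q = 465125/61138 in ≈ 7.608 in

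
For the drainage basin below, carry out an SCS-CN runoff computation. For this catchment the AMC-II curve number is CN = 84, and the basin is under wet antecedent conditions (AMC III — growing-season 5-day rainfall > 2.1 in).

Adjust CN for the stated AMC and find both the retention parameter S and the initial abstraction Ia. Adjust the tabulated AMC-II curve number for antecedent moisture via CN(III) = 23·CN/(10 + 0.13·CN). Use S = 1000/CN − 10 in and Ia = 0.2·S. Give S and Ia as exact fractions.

CN(III) from CN(II)=84: (23·84)/(10 + 0.13·84) = 48300/523 ≈ 92.352
S = 1000/(48300/523) − 10 = 400/483 in ≈ 0.828 in
Ia = 0.2·(400/483) = 80/483 in ≈ 0.166 in

S = 400/483 in ≈ 0.828 in; Ia = 80/483 in ≈ 0.166 in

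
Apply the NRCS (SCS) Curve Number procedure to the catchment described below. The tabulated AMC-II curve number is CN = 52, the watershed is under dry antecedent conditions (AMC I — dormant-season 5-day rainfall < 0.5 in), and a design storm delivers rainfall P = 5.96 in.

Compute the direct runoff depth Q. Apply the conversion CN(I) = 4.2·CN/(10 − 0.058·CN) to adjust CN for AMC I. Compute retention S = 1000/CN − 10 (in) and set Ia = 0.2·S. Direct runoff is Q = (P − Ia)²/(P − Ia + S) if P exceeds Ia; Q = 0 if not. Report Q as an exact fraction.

Q = 12666481/121846725 in ≈ 0.104 in

CN(I) from CN(II)=52: (4.2·52)/(10 − 0.058·52) = 9100/291 ≈ 31.271
S = 1000/(9100/291) − 10 = 2000/91 in ≈ 21.978 in
Ia = 0.2S: 0.2·21.978 = 4.396 in (exactly 400/91)
Excess rainfall: 5.960 − 4.396 = 1.564 in; P > Ia so Q > 0
Runoff Q = (P−Ia)²/(P−Ia+S) = (1.564)²/(1.564+21.978) = 12666481/121846725 ≈ 0.104 in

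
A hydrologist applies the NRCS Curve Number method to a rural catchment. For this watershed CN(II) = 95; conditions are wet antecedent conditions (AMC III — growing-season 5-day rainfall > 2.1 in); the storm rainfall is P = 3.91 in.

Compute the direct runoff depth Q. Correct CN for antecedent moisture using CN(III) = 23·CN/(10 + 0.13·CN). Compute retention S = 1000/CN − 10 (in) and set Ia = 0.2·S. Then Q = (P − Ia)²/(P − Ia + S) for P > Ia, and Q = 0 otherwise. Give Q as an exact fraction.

Q = 28516063689/7816487900 in ≈ 3.648 in

Wet (AMC III): CN(III) = 23·95/(10 + 0.13·95) = 2185/(447/20) = 43700/447 ≈ 97.763
Retention S: 1000/CN − 10 with CN=97.763 → S = 100/437 ≈ 0.229 in
Ia = 0.2·(100/437) = 20/437 in ≈ 0.046 in
P − Ia = 3.910 − 0.046 = 168867/43700 ≈ 3.864 in (> 0, runoff occurs)
Q = (168867/43700)²/((168867/43700) + 100/437) = (28516063689/1909690000)/(178867/43700) = 28516063689/7816487900 in ≈ 3.648 in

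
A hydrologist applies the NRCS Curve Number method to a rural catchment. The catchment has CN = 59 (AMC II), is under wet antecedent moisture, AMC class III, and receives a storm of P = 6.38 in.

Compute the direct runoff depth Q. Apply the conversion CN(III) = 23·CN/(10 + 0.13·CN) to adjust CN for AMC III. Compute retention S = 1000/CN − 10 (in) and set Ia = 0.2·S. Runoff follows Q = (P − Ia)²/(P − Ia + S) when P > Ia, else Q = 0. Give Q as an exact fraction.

Wet (AMC III): CN(III) = 23·59/(10 + 0.13·59) = 1357/(1767/100) = 135700/1767 ≈ 76.797
S = 1000/(135700/1767) − 10 = 4100/1357 in ≈ 3.021 in
Ia = 0.2·(4100/1357) = 820/1357 in ≈ 0.604 in
Since P=6.380 > Ia=0.604: effective rainfall P−Ia = 391883/67850 in
Q = (391883/67850)²/((391883/67850) + 4100/1357) = (153572285689/4603622500)/(596883/67850) = 153572285689/40498511550 in ≈ 3.792 in

Q = 153572285689/40498511550 in ≈ 3.792 in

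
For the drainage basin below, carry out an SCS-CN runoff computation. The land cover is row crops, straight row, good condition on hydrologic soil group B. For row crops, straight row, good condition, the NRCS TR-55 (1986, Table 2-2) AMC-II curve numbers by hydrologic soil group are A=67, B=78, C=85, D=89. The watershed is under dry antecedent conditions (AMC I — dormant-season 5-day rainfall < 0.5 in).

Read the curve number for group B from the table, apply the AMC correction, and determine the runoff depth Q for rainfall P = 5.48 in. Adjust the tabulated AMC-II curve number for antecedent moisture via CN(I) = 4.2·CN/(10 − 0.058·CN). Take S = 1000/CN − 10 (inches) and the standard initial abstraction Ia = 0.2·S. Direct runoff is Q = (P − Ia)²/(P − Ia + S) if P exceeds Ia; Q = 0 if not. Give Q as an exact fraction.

NRCS table: row crops, straight row, good condition, soil group B → CN(II) = 78
Adjust CN=78 to AMC I: 4.2·78/(10 − 0.058·78) → (1638/5) ÷ (1369/250) = 81900/1369 ≈ 59.825
S = 1000/(81900/1369) − 10 = 5500/819 in ≈ 6.716 in
Ia = 0.2·(5500/819) = 1100/819 in ≈ 1.343 in
P − Ia = 5.480 − 1.343 = 84703/20475 ≈ 4.137 in (> 0, runoff occurs)
Q = (84703/20475)²/((84703/20475) + 5500/819) = (7174598209/419225625)/(222203/20475) = 7174598209/4549606425 in ≈ 1.577 in

Q = 7174598209/4549606425 in ≈ 1.577 in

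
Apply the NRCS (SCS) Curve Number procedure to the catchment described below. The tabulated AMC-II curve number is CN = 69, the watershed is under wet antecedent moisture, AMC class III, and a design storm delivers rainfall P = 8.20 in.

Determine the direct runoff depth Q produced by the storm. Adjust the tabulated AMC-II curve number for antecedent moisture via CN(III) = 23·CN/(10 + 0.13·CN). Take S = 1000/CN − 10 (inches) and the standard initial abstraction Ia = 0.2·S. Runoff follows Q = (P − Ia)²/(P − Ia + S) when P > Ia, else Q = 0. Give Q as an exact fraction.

CN(III) from CN(II)=69: (23·69)/(10 + 0.13·69) = 158700/1897 ≈ 83.658
Max retention: S = 1000/(158700/1897) − 10 = 3100/1587 in (≈ 1.953 in)
Ia = 0.2·(3100/1587) = 620/1587 in ≈ 0.391 in
Excess rainfall: 8.200 − 0.391 = 7.809 in; P > Ia so Q > 0
Q: (61967/7935)² ÷ (77467/7935) = 3839909089/614700645 in (≈ 6.247 in)

Q = 3839909089/614700645 in ≈ 6.247 in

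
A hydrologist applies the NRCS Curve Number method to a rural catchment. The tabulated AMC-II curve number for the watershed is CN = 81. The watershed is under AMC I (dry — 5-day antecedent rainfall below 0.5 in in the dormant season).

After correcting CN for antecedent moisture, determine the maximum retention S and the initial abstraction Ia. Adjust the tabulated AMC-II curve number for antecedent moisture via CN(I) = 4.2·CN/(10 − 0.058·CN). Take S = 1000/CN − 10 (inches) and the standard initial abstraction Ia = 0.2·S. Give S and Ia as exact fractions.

S = 9500/1701 in ≈ 5.585 in; Ia = 1900/1701 in ≈ 1.117 in

CN(I) from CN(II)=81: (4.2·81)/(10 − 0.058·81) = 170100/2651 ≈ 64.164
S = 1000/(170100/2651) − 10 = 9500/1701 in ≈ 5.585 in
Ia = 0.2·(9500/1701) = 1900/1701 in ≈ 1.117 in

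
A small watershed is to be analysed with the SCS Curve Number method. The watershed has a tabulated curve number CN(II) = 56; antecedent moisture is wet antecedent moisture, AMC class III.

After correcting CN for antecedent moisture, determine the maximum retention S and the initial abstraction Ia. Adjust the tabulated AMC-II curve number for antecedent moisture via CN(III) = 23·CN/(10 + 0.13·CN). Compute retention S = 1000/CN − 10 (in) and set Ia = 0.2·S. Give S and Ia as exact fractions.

S = 550/161 in ≈ 3.416 in; Ia = 110/161 in ≈ 0.683 in

Wet (AMC III): CN(III) = 23·56/(10 + 0.13·56) = 1288/(432/25) = 4025/54 ≈ 74.537
Max retention: S = 1000/(4025/54) − 10 = 550/161 in (≈ 3.416 in)
Ia = 0.2·(550/161) = 110/161 in ≈ 0.683 in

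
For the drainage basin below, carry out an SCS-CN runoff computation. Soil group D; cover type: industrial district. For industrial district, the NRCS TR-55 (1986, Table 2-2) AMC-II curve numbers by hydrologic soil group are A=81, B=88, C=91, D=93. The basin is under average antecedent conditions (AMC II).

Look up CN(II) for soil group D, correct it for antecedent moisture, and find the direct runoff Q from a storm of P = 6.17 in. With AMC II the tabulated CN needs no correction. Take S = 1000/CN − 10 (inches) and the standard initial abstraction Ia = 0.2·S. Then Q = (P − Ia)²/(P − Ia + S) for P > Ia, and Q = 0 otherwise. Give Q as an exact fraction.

Q = 3133872361/585723300 in ≈ 5.350 in

NRCS table: industrial district, soil group D → CN(II) = 93
AMC II — tabulated CN = 93 applies directly.
Retention S: 1000/CN − 10 with CN=93.000 → S = 70/93 ≈ 0.753 in
Ia = 0.2S: 0.2·0.753 = 0.151 in (exactly 14/93)
Excess rainfall: 6.170 − 0.151 = 6.019 in; P > Ia so Q > 0
Runoff Q = (P−Ia)²/(P−Ia+S) = (6.019)²/(6.019+0.753) = 3133872361/585723300 ≈ 5.350 in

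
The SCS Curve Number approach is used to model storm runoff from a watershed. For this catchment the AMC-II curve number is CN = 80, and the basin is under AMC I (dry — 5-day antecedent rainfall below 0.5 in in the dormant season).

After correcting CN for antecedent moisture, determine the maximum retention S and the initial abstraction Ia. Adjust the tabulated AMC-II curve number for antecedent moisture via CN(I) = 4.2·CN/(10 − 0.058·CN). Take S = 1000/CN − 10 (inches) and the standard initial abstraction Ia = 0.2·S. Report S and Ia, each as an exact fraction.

S = 125/21 in ≈ 5.952 in; Ia = 25/21 in ≈ 1.190 in

Adjust CN=80 to AMC I: 4.2·80/(10 − 0.058·80) → 336 ÷ (134/25) = 4200/67 ≈ 62.687
Retention S: 1000/CN − 10 with CN=62.687 → S = 125/21 ≈ 5.952 in
Initial abstraction Ia = S/5 = (125/21)/5 = 25/21 ≈ 1.190 in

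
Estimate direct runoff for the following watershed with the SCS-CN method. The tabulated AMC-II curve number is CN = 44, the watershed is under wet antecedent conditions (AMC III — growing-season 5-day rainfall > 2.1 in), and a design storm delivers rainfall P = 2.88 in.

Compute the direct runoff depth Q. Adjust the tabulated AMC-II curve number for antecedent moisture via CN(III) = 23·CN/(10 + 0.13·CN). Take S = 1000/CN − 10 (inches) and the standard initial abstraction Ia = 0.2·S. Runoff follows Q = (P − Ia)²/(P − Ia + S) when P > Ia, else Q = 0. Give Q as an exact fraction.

Q = 15724832/36539525 in ≈ 0.430 in

CN(III) from CN(II)=44: (23·44)/(10 + 0.13·44) = 25300/393 ≈ 64.377
Max retention: S = 1000/(25300/393) − 10 = 1400/253 in (≈ 5.534 in)
Initial abstraction Ia = S/5 = (1400/253)/5 = 280/253 ≈ 1.107 in
P − Ia = 2.880 − 1.107 = 11216/6325 ≈ 1.773 in (> 0, runoff occurs)
Runoff Q = (P−Ia)²/(P−Ia+S) = (1.773)²/(1.773+5.534) = 15724832/36539525 ≈ 0.430 in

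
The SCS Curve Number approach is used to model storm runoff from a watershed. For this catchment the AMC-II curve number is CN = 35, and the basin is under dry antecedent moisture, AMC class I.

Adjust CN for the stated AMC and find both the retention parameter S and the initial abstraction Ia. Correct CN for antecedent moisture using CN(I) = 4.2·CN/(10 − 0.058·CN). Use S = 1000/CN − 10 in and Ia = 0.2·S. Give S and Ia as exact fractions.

S = 6500/147 in ≈ 44.218 in; Ia = 1300/147 in ≈ 8.844 in

CN(I) from CN(II)=35: (4.2·35)/(10 − 0.058·35) = 14700/797 ≈ 18.444
S = 1000/(14700/797) − 10 = 6500/147 in ≈ 44.218 in
Initial abstraction Ia = S/5 = (6500/147)/5 = 1300/147 ≈ 8.844 in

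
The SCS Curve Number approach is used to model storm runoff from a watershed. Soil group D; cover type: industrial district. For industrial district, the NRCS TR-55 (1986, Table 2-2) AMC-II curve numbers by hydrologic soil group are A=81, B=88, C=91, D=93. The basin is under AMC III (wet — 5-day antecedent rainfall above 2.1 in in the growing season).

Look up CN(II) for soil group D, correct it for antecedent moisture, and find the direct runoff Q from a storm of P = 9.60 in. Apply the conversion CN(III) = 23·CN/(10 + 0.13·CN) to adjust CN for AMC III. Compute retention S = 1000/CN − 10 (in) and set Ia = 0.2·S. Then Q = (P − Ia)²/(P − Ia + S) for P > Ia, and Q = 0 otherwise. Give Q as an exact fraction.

NRCS table: industrial district, soil group D → CN(II) = 93
Adjust CN=93 to AMC III: 23·93/(10 + 0.13·93) → 2139 ÷ (2209/100) = 213900/2209 ≈ 96.831
Max retention: S = 1000/(213900/2209) − 10 = 700/2139 in (≈ 0.327 in)
Ia = 0.2S: 0.2·0.327 = 0.065 in (exactly 140/2139)
Excess rainfall: 9.600 − 0.065 = 9.535 in; P > Ia so Q > 0
Q = (101972/10695)²/((101972/10695) + 700/2139) = (10398288784/114383025)/(105472/10695) = 649893049/70501440 in ≈ 9.218 in

Q = 649893049/70501440 in ≈ 9.218 in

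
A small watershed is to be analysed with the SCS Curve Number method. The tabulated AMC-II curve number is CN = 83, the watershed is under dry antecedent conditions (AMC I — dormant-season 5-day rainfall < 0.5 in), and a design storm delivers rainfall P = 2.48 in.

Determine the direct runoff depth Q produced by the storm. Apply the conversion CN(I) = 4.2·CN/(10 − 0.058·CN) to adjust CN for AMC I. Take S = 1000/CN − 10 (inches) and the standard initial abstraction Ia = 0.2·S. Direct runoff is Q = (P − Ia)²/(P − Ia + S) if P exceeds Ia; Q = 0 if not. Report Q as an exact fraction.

Q = 2149450178/6058362975 in ≈ 0.355 in

Adjust CN=83 to AMC I: 4.2·83/(10 − 0.058·83) → (1743/5) ÷ (2593/500) = 174300/2593 ≈ 67.219
Max retention: S = 1000/(174300/2593) − 10 = 8500/1743 in (≈ 4.877 in)
Initial abstraction Ia = S/5 = (8500/1743)/5 = 1700/1743 ≈ 0.975 in
Excess rainfall: 2.480 − 0.975 = 1.505 in; P > Ia so Q > 0
Q = (65566/43575)²/((65566/43575) + 8500/1743) = (4298900356/1898780625)/(278066/43575) = 2149450178/6058362975 in ≈ 0.355 in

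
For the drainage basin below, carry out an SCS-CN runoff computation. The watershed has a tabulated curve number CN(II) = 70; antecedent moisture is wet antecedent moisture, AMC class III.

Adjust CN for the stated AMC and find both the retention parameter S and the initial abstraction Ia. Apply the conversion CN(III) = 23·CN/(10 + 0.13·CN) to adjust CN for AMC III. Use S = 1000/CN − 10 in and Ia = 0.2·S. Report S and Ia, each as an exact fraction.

S = 300/161 in ≈ 1.863 in; Ia = 60/161 in ≈ 0.373 in

Wet (AMC III): CN(III) = 23·70/(10 + 0.13·70) = 1610/(191/10) = 16100/191 ≈ 84.293
S = 1000/(16100/191) − 10 = 300/161 in ≈ 1.863 in
Initial abstraction Ia = S/5 = (300/161)/5 = 60/161 ≈ 0.373 in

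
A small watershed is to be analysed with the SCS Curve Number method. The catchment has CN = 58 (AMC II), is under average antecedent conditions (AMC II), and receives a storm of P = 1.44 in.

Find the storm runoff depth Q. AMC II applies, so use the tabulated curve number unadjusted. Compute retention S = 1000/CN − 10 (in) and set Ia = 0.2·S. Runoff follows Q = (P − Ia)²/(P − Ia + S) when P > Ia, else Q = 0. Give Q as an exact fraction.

Q = 0 in ≈ 0.000 in

AMC II — tabulated CN = 58 applies directly.
Max retention: S = 1000/58 − 10 = 210/29 in (≈ 7.241 in)
Initial abstraction Ia = S/5 = (210/29)/5 = 42/29 ≈ 1.448 in
P = 1.440 ≤ Ia = 1.448 in: entire storm abstracted, Q = 0.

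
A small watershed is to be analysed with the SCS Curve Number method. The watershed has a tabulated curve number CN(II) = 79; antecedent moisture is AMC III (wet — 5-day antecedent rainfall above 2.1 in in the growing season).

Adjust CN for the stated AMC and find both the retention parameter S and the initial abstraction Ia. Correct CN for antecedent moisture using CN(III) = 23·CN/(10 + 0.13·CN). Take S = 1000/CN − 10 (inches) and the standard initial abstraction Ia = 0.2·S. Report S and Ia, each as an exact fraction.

Wet (AMC III): CN(III) = 23·79/(10 + 0.13·79) = 1817/(2027/100) = 181700/2027 ≈ 89.640
S = 1000/(181700/2027) − 10 = 2100/1817 in ≈ 1.156 in
Ia = 0.2S: 0.2·1.156 = 0.231 in (exactly 420/1817)

S = 2100/1817 in ≈ 1.156 in; Ia = 420/1817 in ≈ 0.231 in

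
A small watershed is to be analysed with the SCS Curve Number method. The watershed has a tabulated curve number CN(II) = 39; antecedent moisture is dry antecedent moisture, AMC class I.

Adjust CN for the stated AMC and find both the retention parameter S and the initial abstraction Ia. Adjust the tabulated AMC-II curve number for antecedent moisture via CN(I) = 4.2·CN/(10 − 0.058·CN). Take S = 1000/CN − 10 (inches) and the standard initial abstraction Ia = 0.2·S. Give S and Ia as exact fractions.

S = 30500/819 in ≈ 37.241 in; Ia = 6100/819 in ≈ 7.448 in

Dry (AMC I): CN(I) = 4.2·39/(10 − 0.058·39) = (819/5)/(3869/500) = 81900/3869 ≈ 21.168
S = 1000/(81900/3869) − 10 = 30500/819 in ≈ 37.241 in
Initial abstraction Ia = S/5 = (30500/819)/5 = 6100/819 ≈ 7.448 in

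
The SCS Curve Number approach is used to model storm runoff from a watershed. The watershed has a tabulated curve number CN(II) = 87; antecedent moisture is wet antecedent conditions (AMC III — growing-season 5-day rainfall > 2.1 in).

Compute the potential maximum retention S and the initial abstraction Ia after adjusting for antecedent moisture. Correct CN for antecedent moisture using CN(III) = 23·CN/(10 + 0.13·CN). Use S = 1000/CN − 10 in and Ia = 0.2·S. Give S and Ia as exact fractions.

CN(III) from CN(II)=87: (23·87)/(10 + 0.13·87) = 200100/2131 ≈ 93.900
Retention S: 1000/CN − 10 with CN=93.900 → S = 1300/2001 ≈ 0.650 in
Initial abstraction Ia = S/5 = (1300/2001)/5 = 260/2001 ≈ 0.130 in

S = 1300/2001 in ≈ 0.650 in; Ia = 260/2001 in ≈ 0.130 in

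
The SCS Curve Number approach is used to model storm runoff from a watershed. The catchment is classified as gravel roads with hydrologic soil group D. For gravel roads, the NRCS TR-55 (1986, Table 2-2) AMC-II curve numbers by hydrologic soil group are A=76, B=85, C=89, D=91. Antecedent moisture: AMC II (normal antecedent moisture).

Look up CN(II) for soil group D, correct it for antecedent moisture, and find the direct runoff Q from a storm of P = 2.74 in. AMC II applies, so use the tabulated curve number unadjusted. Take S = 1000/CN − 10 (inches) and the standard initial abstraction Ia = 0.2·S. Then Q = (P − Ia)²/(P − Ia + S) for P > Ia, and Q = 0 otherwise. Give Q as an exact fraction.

Q = 133795489/73104850 in ≈ 1.830 in

NRCS table: gravel roads, soil group D → CN(II) = 91
AMC II — tabulated CN = 91 applies directly.
Max retention: S = 1000/91 − 10 = 90/91 in (≈ 0.989 in)
Initial abstraction Ia = S/5 = (90/91)/5 = 18/91 ≈ 0.198 in
Excess rainfall: 2.740 − 0.198 = 2.542 in; P > Ia so Q > 0
Runoff Q = (P−Ia)²/(P−Ia+S) = (2.542)²/(2.542+0.989) = 133795489/73104850 ≈ 1.830 in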